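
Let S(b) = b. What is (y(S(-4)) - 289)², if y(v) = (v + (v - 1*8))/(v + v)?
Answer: 82369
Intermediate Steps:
y(v) = (-8 + 2*v)/(2*v) (y(v) = (v + (v - 8))/((2*v)) = (v + (-8 + v))*(1/(2*v)) = (-8 + 2*v)*(1/(2*v)) = (-8 + 2*v)/(2*v))
(y(S(-4)) - 289)² = ((-4 - 4)/(-4) - 289)² = (-¼*(-8) - 289)² = (2 - 289)² = (-287)² = 82369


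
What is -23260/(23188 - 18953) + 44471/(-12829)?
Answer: -97347445/10866163 ≈ -8.9588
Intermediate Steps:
-23260/(23188 - 18953) + 44471/(-12829) = -23260/4235 + 44471*(-1/12829) = -23260*1/4235 - 44471/12829 = -4652/847 - 44471/12829 = -97347445/10866163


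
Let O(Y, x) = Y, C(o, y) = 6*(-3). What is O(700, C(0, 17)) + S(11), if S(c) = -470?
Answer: 230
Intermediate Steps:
C(o, y) = -18
O(700, C(0, 17)) + S(11) = 700 - 470 = 230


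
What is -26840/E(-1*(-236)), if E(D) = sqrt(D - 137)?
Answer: -2440*sqrt(11)/3 ≈ -2697.5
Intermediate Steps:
E(D) = sqrt(-137 + D)
-26840/E(-1*(-236)) = -26840/sqrt(-137 - 1*(-236)) = -26840/sqrt(-137 + 236) = -26840*sqrt(11)/33 = -2440*sqrt(11)/3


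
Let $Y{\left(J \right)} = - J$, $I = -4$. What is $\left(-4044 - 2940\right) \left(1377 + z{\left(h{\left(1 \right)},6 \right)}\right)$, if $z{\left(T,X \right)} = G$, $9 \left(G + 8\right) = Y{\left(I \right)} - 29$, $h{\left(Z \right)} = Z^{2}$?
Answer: $-9541696$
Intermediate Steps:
$G = - \frac{97}{9}$ ($G = -8 + \frac{\left(-1\right) \left(-4\right) - 29}{9} = -8 + \frac{4 - 29}{9} = -8 + \frac{1}{9} \left(-25\right) = -8 - \frac{25}{9} = - \frac{97}{9} \approx -10.778$)
$z{\left(T,X \right)} = - \frac{97}{9}$
$\left(-4044 - 2940\right) \left(1377 + z{\left(h{\left(1 \right)},6 \right)}\right) = \left(-4044 - 2940\right) \left(1377 - \frac{97}{9}\right) = \left(-6984\right) \frac{12296}{9} = -9541696$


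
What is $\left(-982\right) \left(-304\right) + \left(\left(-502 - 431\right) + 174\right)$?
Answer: $297769$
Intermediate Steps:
$\left(-982\right) \left(-304\right) + \left(\left(-502 - 431\right) + 174\right) = 298528 + \left(-933 + 174\right) = 298528 - 759 = 297769$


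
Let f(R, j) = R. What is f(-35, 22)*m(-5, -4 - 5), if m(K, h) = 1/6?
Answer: -35/6 ≈ -5.8333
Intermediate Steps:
m(K, h) = ⅙
f(-35, 22)*m(-5, -4 - 5) = -35*⅙ = -35/6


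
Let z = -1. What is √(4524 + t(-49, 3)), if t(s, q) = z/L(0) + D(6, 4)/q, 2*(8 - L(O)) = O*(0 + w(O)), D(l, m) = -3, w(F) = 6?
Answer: √72366/4 ≈ 67.252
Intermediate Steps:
L(O) = 8 - 3*O (L(O) = 8 - O*(0 + 6)/2 = 8 - O*6/2 = 8 - 3*O)
t(s, q) = -⅛ - 3/q (t(s, q) = -1/(8 - 3*0) - 3/q = -1/(8 + 0) - 3/q = -1/8 - 3/q = -1*⅛ - 3/q = -⅛ - 3/q)
√(4524 + t(-49, 3)) = √(4524 + (⅛)*(-24 - 1*3)/3) = √(4524 + (⅛)*(⅓)*(-24 - 3)) = √(4524 + (⅛)*(⅓)*(-27)) = √(4524 - 9/8) = √(36183/8) = √72366/4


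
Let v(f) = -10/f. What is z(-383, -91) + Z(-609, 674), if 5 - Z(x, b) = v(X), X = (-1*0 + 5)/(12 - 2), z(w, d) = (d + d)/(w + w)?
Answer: 9666/383 ≈ 25.238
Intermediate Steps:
z(w, d) = d/w (z(w, d) = (2*d)/((2*w)) = (2*d)*(1/(2*w)) = d/w)
X = ½ (X = (0 + 5)/10 = 5*(⅒) = ½ ≈ 0.50000)
Z(x, b) = 25 (Z(x, b) = 5 - (-10)/½ = 5 - (-10)*2 = 5 - 1*(-20) = 5 + 20 = 25)
z(-383, -91) + Z(-609, 674) = -91/(-383) + 25 = -91*(-1/383) + 25 = 91/383 + 25 = 9666/383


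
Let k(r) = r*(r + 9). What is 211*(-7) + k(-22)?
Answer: -1191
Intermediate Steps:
k(r) = r*(9 + r)
211*(-7) + k(-22) = 211*(-7) - 22*(9 - 22) = -1477 - 22*(-13) = -1477 + 286 = -1191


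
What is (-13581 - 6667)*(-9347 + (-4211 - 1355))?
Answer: 301958424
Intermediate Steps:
(-13581 - 6667)*(-9347 + (-4211 - 1355)) = -20248*(-9347 - 5566) = -20248*(-14913) = 301958424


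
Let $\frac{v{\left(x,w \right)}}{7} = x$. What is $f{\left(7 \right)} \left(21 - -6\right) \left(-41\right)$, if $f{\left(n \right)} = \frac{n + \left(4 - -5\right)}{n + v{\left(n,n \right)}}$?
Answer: $- \frac{2214}{7} \approx -316.29$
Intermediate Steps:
$v{\left(x,w \right)} = 7 x$
$f{\left(n \right)} = \frac{9 + n}{8 n}$ ($f{\left(n \right)} = \frac{n + \left(4 - -5\right)}{n + 7 n} = \frac{n + \left(4 + 5\right)}{8 n} = \left(n + 9\right) \frac{1}{8 n} = \left(9 + n\right) \frac{1}{8 n} = \frac{9 + n}{8 n}$)
$f{\left(7 \right)} \left(21 - -6\right) \left(-41\right) = \frac{9 + 7}{8 \cdot 7} \left(21 - -6\right) \left(-41\right) = \frac{1}{8} \cdot \frac{1}{7} \cdot 16 \left(21 + 6\right) \left(-41\right) = \frac{2}{7} \cdot 27 \left(-41\right) = \frac{54}{7} \left(-41\right) = - \frac{2214}{7}$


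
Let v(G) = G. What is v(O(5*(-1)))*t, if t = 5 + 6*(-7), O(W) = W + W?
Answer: 370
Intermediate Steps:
O(W) = 2*W
t = -37 (t = 5 - 42 = -37)
v(O(5*(-1)))*t = (2*(5*(-1)))*(-37) = (2*(-5))*(-37) = -10*(-37) = 370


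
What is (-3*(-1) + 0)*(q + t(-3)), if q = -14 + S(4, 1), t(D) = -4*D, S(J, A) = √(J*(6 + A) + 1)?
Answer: -6 + 3*√29 ≈ 10.155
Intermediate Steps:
S(J, A) = √(1 + J*(6 + A))
q = -14 + √29 (q = -14 + √(1 + 6*4 + 1*4) = -14 + √(1 + 24 + 4) = -14 + √29 ≈ -8.6148)
(-3*(-1) + 0)*(q + t(-3)) = (-3*(-1) + 0)*((-14 + √29) - 4*(-3)) = (3 + 0)*((-14 + √29) + 12) = 3*(-2 + √29) = -6 + 3*√29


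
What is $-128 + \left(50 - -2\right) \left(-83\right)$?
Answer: $-4444$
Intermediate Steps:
$-128 + \left(50 - -2\right) \left(-83\right) = -128 + \left(50 + 2\right) \left(-83\right) = -128 + 52 \left(-83\right) = -128 - 4316 = -4444$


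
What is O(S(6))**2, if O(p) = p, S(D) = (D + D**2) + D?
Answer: 2304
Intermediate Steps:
S(D) = D**2 + 2*D
O(S(6))**2 = (6*(2 + 6))**2 = (6*8)**2 = 48**2 = 2304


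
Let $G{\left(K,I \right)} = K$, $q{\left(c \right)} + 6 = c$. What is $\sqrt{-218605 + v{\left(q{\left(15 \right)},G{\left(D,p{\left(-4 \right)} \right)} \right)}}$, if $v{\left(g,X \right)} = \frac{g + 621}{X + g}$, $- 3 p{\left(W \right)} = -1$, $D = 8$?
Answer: $\frac{i \sqrt{63166135}}{17} \approx 467.51 i$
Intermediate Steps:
$q{\left(c \right)} = -6 + c$
$p{\left(W \right)} = \frac{1}{3}$ ($p{\left(W \right)} = \left(- \frac{1}{3}\right) \left(-1\right) = \frac{1}{3}$)
$v{\left(g,X \right)} = \frac{621 + g}{X + g}$
$\sqrt{-218605 + v{\left(q{\left(15 \right)},G{\left(D,p{\left(-4 \right)} \right)} \right)}} = \sqrt{-218605 + \frac{621 + \left(-6 + 15\right)}{8 + \left(-6 + 15\right)}} = \sqrt{-218605 + \frac{621 + 9}{8 + 9}} = \sqrt{-218605 + \frac{1}{17} \cdot 630} = \sqrt{-218605 + \frac{630}{17}} = \sqrt{- \frac{3715655}{17}} = \frac{i \sqrt{63166135}}{17}$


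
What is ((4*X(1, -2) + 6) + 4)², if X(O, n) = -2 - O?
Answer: 4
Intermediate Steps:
((4*X(1, -2) + 6) + 4)² = ((4*(-2 - 1*1) + 6) + 4)² = ((4*(-2 - 1) + 6) + 4)² = ((4*(-3) + 6) + 4)² = ((-12 + 6) + 4)² = (-6 + 4)² = (-2)² = 4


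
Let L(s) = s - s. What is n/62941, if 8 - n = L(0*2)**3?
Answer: 8/62941 ≈ 0.00012710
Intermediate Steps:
L(s) = 0
n = 8 (n = 8 - 1*0**3 = 8 - 1*0 = 8 + 0 = 8)
n/62941 = 8/62941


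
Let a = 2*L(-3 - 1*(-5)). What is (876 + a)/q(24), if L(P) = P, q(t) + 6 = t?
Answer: 440/9 ≈ 48.889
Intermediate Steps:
q(t) = -6 + t
a = 4 (a = 2*(-3 - 1*(-5)) = 2*(-3 + 5) = 2*2 = 4)
(876 + a)/q(24) = (876 + 4)/(-6 + 24) = 880/18 = 880*(1/18) = 440/9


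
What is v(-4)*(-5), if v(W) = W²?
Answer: -80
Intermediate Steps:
v(-4)*(-5) = (-4)²*(-5) = 16*(-5) = -80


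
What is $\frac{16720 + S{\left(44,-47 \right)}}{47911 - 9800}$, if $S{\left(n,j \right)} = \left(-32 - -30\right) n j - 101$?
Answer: $\frac{20755}{38111} \approx 0.54459$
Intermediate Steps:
$S{\left(n,j \right)} = -101 - 2 j n$ ($S{\left(n,j \right)} = \left(-32 + 30\right) n j - 101 = - 2 n j - 101 = - 2 j n - 101 = -101 - 2 j n$)
$\frac{16720 + S{\left(44,-47 \right)}}{47911 - 9800} = \frac{16720 - \left(101 - 4136\right)}{47911 - 9800} = \frac{16720 + \left(-101 + 4136\right)}{38111} = \left(16720 + 4035\right) \frac{1}{38111} = 20755 \cdot \frac{1}{38111} = \frac{20755}{38111}$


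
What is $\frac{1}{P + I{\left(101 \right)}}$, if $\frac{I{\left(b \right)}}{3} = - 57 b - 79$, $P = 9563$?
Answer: $- \frac{1}{7945} \approx -0.00012587$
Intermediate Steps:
$I{\left(b \right)} = -237 - 171 b$ ($I{\left(b \right)} = 3 \left(- 57 b - 79\right) = 3 \left(-79 - 57 b\right) = -237 - 171 b$)
$\frac{1}{P + I{\left(101 \right)}} = \frac{1}{9563 - 17508} = \frac{1}{-7945} = - \frac{1}{7945}$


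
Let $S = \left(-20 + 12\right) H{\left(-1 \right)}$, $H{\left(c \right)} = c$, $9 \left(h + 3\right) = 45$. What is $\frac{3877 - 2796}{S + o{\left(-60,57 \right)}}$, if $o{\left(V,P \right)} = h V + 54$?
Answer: $- \frac{1081}{58} \approx -18.638$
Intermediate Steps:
$h = 2$ ($h = -3 + \frac{1}{9} \cdot 45 = -3 + 5 = 2$)
$o{\left(V,P \right)} = 54 + 2 V$ ($o{\left(V,P \right)} = 2 V + 54 = 54 + 2 V$)
$S = 8$ ($S = \left(-20 + 12\right) \left(-1\right) = \left(-8\right) \left(-1\right) = 8$)
$\frac{3877 - 2796}{S + o{\left(-60,57 \right)}} = \frac{3877 - 2796}{8 + \left(54 + 2 \left(-60\right)\right)} = \frac{1081}{8 + \left(54 - 120\right)} = \frac{1081}{8 - 66} = \frac{1081}{-58} = 1081 \left(- \frac{1}{58}\right) = - \frac{1081}{58}$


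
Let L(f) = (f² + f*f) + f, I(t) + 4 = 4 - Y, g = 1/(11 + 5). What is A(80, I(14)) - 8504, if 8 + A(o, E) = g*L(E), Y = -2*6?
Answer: -33973/4 ≈ -8493.3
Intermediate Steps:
g = 1/16 ≈ 0.062500
Y = -12
I(t) = 12 (I(t) = -4 + (4 - 1*(-12)) = -4 + (4 + 12) = -4 + 16 = 12)
L(f) = f + 2*f² (L(f) = (f² + f²) + f = 2*f² + f = f + 2*f²)
A(o, E) = -8 + E*(1 + 2*E)/16 (A(o, E) = -8 + (E*(1 + 2*E))/16 = -8 + E*(1 + 2*E)/16)
A(80, I(14)) - 8504 = (-8 + (1/16)*12*(1 + 2*12)) - 8504 = (-8 + (1/16)*12*(1 + 24)) - 8504 = (-8 + (1/16)*12*25) - 8504 = (-8 + 75/4) - 8504 = 43/4 - 8504 = -33973/4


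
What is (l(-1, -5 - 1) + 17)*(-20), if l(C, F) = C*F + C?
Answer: -440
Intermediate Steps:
l(C, F) = C + C*F
(l(-1, -5 - 1) + 17)*(-20) = (-(1 + (-5 - 1)) + 17)*(-20) = (-(1 - 6) + 17)*(-20) = (-1*(-5) + 17)*(-20) = (5 + 17)*(-20) = 22*(-20) = -440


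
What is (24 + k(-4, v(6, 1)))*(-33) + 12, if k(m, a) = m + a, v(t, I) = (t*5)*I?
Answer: -1638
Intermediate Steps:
v(t, I) = 5*I*t (v(t, I) = (5*t)*I = 5*I*t)
k(m, a) = a + m
(24 + k(-4, v(6, 1)))*(-33) + 12 = (24 + (5*1*6 - 4))*(-33) + 12 = (24 + (30 - 4))*(-33) + 12 = (24 + 26)*(-33) + 12 = 50*(-33) + 12 = -1650 + 12 = -1638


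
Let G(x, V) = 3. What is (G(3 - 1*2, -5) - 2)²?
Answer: 1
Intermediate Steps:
(G(3 - 1*2, -5) - 2)² = (3 - 2)² = 1² = 1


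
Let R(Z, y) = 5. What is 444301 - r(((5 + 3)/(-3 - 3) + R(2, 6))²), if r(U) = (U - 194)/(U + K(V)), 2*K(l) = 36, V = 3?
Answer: 125738808/283 ≈ 4.4431e+5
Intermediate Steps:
K(l) = 18 (K(l) = (½)*36 = 18)
r(U) = (-194 + U)/(18 + U) (r(U) = (U - 194)/(U + 18) = (-194 + U)/(18 + U))
444301 - r(((5 + 3)/(-3 - 3) + R(2, 6))²) = 444301 - (-194 + ((5 + 3)/(-3 - 3) + 5)²)/(18 + ((5 + 3)/(-3 - 3) + 5)²) = 444301 - (-194 + (8/(-6) + 5)²)/(18 + (8/(-6) + 5)²) = 444301 - (-194 + (8*(-⅙) + 5)²)/(18 + (8*(-⅙) + 5)²) = 444301 - (-194 + (-4/3 + 5)²)/(18 + (-4/3 + 5)²) = 444301 - (-194 + (11/3)²)/(18 + (11/3)²) = 444301 - (-194 + 121/9)/(18 + 121/9) = 444301 - (-1625)/(283/9*9) = 444301 - 9*(-1625)/(283*9) = 444301 - 1*(-1625/283) = 444301 + 1625/283 = 125738808/283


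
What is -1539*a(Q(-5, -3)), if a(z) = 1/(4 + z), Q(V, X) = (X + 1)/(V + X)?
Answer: -6156/17 ≈ -362.12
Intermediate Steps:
Q(V, X) = (1 + X)/(V + X)
-1539*a(Q(-5, -3)) = -1539/(4 + (1 - 3)/(-5 - 3)) = -1539/(4 - 2/(-8)) = -1539/(4 - 1/8*(-2)) = -1539/(4 + 1/4) = -1539/17/4 = -1539*4/17 = -6156/17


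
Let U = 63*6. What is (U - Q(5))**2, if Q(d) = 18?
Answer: 129600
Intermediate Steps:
U = 378
(U - Q(5))**2 = (378 - 1*18)**2 = (378 - 18)**2 = 360**2 = 129600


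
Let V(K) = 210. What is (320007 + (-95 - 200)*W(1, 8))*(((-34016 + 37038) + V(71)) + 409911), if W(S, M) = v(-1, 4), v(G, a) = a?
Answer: 131721143261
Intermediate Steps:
W(S, M) = 4
(320007 + (-95 - 200)*W(1, 8))*(((-34016 + 37038) + V(71)) + 409911) = (320007 + (-95 - 200)*4)*(((-34016 + 37038) + 210) + 409911) = (320007 - 295*4)*((3022 + 210) + 409911) = (320007 - 1180)*(3232 + 409911) = 318827*413143 = 131721143261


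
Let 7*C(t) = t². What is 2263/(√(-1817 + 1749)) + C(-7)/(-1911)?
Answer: -1/273 - 2263*I*√17/34 ≈ -0.003663 - 274.43*I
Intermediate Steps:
C(t) = t²/7
2263/(√(-1817 + 1749)) + C(-7)/(-1911) = 2263/(√(-1817 + 1749)) + ((⅐)*(-7)²)/(-1911) = 2263/(√(-68)) + ((⅐)*49)*(-1/1911) = 2263/((2*I*√17)) + 7*(-1/1911) = 2263*(-I*√17/34) - 1/273 = -2263*I*√17/34 - 1/273 = -1/273 - 2263*I*√17/34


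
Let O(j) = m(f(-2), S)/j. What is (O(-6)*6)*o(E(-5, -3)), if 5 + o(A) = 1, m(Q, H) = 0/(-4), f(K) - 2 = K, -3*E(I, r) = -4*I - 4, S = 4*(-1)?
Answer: 0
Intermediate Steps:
S = -4
E(I, r) = 4/3 + 4*I/3 (E(I, r) = -(-4*I - 4)/3 = -(-4 - 4*I)/3 = 4/3 + 4*I/3)
f(K) = 2 + K
m(Q, H) = 0 (m(Q, H) = 0*(-¼) = 0)
o(A) = -4 (o(A) = -5 + 1 = -4)
O(j) = 0 (O(j) = 0/j = 0)
(O(-6)*6)*o(E(-5, -3)) = (0*6)*(-4) = 0*(-4) = 0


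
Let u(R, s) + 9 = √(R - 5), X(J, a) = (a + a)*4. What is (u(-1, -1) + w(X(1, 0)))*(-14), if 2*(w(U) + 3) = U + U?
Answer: 168 - 14*I*√6 ≈ 168.0 - 34.293*I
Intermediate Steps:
X(J, a) = 8*a (X(J, a) = (2*a)*4 = 8*a)
u(R, s) = -9 + √(-5 + R) (u(R, s) = -9 + √(R - 5) = -9 + √(-5 + R))
w(U) = -3 + U (w(U) = -3 + (U + U)/2 = -3 + (2*U)/2 = -3 + U)
(u(-1, -1) + w(X(1, 0)))*(-14) = ((-9 + √(-5 - 1)) + (-3 + 8*0))*(-14) = ((-9 + √(-6)) + (-3 + 0))*(-14) = ((-9 + I*√6) - 3)*(-14) = (-12 + I*√6)*(-14) = 168 - 14*I*√6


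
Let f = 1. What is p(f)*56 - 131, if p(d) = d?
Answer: -75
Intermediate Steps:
p(f)*56 - 131 = 1*56 - 131 = 56 - 131 = -75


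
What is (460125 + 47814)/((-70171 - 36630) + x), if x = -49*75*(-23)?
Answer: -507939/22276 ≈ -22.802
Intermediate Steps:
x = 84525 (x = -3675*(-23) = 84525)
(460125 + 47814)/((-70171 - 36630) + x) = (460125 + 47814)/((-70171 - 36630) + 84525) = 507939/(-106801 + 84525) = 507939/(-22276) = 507939*(-1/22276) = -507939/22276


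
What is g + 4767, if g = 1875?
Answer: 6642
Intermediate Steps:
g + 4767 = 1875 + 4767 = 6642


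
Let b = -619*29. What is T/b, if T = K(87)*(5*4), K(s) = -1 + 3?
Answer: -40/17951 ≈ -0.0022283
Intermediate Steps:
b = -17951
K(s) = 2
T = 40 (T = 2*(5*4) = 2*20 = 40)
T/b = 40/(-17951) = 40*(-1/17951) = -40/17951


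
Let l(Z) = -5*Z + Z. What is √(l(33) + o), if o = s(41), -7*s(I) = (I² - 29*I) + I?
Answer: I*√10199/7 ≈ 14.427*I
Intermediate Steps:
s(I) = 4*I - I²/7 (s(I) = -((I² - 29*I) + I)/7 = -(I² - 28*I)/7 = 4*I - I²/7)
l(Z) = -4*Z
o = -533/7 (o = (⅐)*41*(28 - 1*41) = (⅐)*41*(28 - 41) = (⅐)*41*(-13) = -533/7 ≈ -76.143)
√(l(33) + o) = √(-4*33 - 533/7) = √(-132 - 533/7) = √(-1457/7) = I*√10199/7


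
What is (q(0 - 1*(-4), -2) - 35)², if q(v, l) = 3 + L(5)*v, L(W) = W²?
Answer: 4624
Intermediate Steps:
q(v, l) = 3 + 25*v (q(v, l) = 3 + 5²*v = 3 + 25*v)
(q(0 - 1*(-4), -2) - 35)² = ((3 + 25*(0 - 1*(-4))) - 35)² = ((3 + 25*(0 + 4)) - 35)² = ((3 + 25*4) - 35)² = ((3 + 100) - 35)² = (103 - 35)² = 68² = 4624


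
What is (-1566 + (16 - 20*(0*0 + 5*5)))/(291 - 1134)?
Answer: 2050/843 ≈ 2.4318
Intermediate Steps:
(-1566 + (16 - 20*(0*0 + 5*5)))/(291 - 1134) = (-1566 + (16 - 20*(0 + 25)))/(-843) = (-1566 + (16 - 20*25))*(-1/843) = (-1566 + (16 - 500))*(-1/843) = (-1566 - 484)*(-1/843) = -2050*(-1/843) = 2050/843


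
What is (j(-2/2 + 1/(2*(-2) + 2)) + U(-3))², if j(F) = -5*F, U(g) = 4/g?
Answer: 1369/36 ≈ 38.028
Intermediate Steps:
(j(-2/2 + 1/(2*(-2) + 2)) + U(-3))² = (-5*(-2/2 + 1/(2*(-2) + 2)) + 4/(-3))² = (-5*(-2*½ + 1/(-4 + 2)) + 4*(-⅓))² = (-5*(-1 + 1/(-2)) - 4/3)² = (-5*(-1 + 1*(-½)) - 4/3)² = (-5*(-1 - ½) - 4/3)² = (-5*(-3/2) - 4/3)² = (15/2 - 4/3)² = (37/6)² = 1369/36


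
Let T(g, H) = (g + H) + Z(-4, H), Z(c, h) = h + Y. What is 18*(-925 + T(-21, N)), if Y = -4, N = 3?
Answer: -16992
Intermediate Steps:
Z(c, h) = -4 + h (Z(c, h) = h - 4 = -4 + h)
T(g, H) = -4 + g + 2*H (T(g, H) = (g + H) + (-4 + H) = (H + g) + (-4 + H) = -4 + g + 2*H)
18*(-925 + T(-21, N)) = 18*(-925 + (-4 - 21 + 2*3)) = 18*(-925 + (-4 - 21 + 6)) = 18*(-925 - 19) = 18*(-944) = -16992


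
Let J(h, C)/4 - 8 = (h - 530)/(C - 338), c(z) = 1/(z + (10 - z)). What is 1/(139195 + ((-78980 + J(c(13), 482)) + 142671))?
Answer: 360/73045181 ≈ 4.9285e-6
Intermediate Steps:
c(z) = 1/10
J(h, C) = 32 + 4*(-530 + h)/(-338 + C) (J(h, C) = 32 + 4*((h - 530)/(C - 338)) = 32 + 4*((-530 + h)/(-338 + C)) = 32 + 4*(-530 + h)/(-338 + C))
1/(139195 + ((-78980 + J(c(13), 482)) + 142671)) = 1/(139195 + ((-78980 + 4*(-3234 + 1/10 + 8*482)/(-338 + 482)) + 142671)) = 1/(139195 + ((-78980 + 4*(-3234 + 1/10 + 3856)/144) + 142671)) = 1/(139195 + ((-78980 + 4*(1/144)*(6221/10)) + 142671)) = 1/(139195 + ((-78980 + 6221/360) + 142671)) = 1/(139195 + (-28426579/360 + 142671)) = 1/(139195 + 22934981/360) = 1/(73045181/360) = 360/73045181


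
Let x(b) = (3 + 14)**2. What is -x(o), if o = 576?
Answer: -289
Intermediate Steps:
x(b) = 289 (x(b) = 17**2 = 289)
-x(o) = -1*289 = -289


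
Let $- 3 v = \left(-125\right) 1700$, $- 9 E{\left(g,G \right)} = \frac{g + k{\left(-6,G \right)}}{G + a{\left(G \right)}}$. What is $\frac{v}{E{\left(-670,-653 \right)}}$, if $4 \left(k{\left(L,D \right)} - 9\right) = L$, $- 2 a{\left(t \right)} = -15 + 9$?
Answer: $- \frac{33150000}{53} \approx -6.2547 \cdot 10^{5}$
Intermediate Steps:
$a{\left(t \right)} = 3$ ($a{\left(t \right)} = - \frac{-15 + 9}{2} = \left(- \frac{1}{2}\right) \left(-6\right) = 3$)
$k{\left(L,D \right)} = 9 + \frac{L}{4}$
$E{\left(g,G \right)} = - \frac{\frac{15}{2} + g}{9 \left(3 + G\right)}$ ($E{\left(g,G \right)} = - \frac{\left(g + \left(9 + \frac{1}{4} \left(-6\right)\right)\right) \frac{1}{G + 3}}{9} = - \frac{\left(g + \left(9 - \frac{3}{2}\right)\right) \frac{1}{3 + G}}{9} = - \frac{\left(g + \frac{15}{2}\right) \frac{1}{3 + G}}{9} = - \frac{\left(\frac{15}{2} + g\right) \frac{1}{3 + G}}{9} = - \frac{\frac{1}{3 + G} \left(\frac{15}{2} + g\right)}{9} = - \frac{\frac{15}{2} + g}{9 \left(3 + G\right)}$)
$v = \frac{212500}{3}$ ($v = - \frac{\left(-125\right) 1700}{3} = \left(- \frac{1}{3}\right) \left(-212500\right) = \frac{212500}{3} \approx 70833.0$)
$\frac{v}{E{\left(-670,-653 \right)}} = \frac{212500}{3 \frac{-15 - -1340}{18 \left(3 - 653\right)}} = \frac{212500}{3 \frac{-15 + 1340}{18 \left(-650\right)}} = \frac{212500}{3 \cdot \frac{1}{18} \left(- \frac{1}{650}\right) 1325} = \frac{212500}{3 \left(- \frac{53}{468}\right)} = \frac{212500}{3} \left(- \frac{468}{53}\right) = - \frac{33150000}{53}$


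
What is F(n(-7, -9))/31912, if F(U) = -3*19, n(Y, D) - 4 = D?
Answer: -57/31912 ≈ -0.0017862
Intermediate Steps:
n(Y, D) = 4 + D
F(U) = -57
F(n(-7, -9))/31912 = -57/31912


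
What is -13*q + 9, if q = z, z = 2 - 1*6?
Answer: 61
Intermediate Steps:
z = -4 (z = 2 - 6 = -4)
q = -4
-13*q + 9 = -13*(-4) + 9 = 52 + 9 = 61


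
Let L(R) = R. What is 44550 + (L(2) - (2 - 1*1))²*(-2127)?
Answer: 42423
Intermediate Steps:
44550 + (L(2) - (2 - 1*1))²*(-2127) = 44550 + (2 - (2 - 1*1))²*(-2127) = 44550 + (2 - (2 - 1))²*(-2127) = 44550 + (2 - 1*1)²*(-2127) = 44550 + (2 - 1)²*(-2127) = 44550 + 1²*(-2127) = 44550 + 1*(-2127) = 44550 - 2127 = 42423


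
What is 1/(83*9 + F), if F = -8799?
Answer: -1/8052 ≈ -0.00012419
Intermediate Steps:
1/(83*9 + F) = 1/(83*9 - 8799) = 1/(747 - 8799) = 1/(-8052) = -1/8052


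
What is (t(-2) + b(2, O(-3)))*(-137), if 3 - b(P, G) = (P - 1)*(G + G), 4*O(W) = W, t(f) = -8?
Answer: 959/2 ≈ 479.50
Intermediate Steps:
O(W) = W/4
b(P, G) = 3 - 2*G*(-1 + P) (b(P, G) = 3 - (P - 1)*(G + G) = 3 - (-1 + P)*2*G = 3 - 2*G*(-1 + P))
(t(-2) + b(2, O(-3)))*(-137) = (-8 + (3 + 2*((¼)*(-3)) - 2*(¼)*(-3)*2))*(-137) = (-8 + (3 + 2*(-¾) - 2*(-¾)*2))*(-137) = (-8 + (3 - 3/2 + 3))*(-137) = (-8 + 9/2)*(-137) = -7/2*(-137) = 959/2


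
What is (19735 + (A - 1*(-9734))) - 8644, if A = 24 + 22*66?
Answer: 22301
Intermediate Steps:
A = 1476 (A = 24 + 1452 = 1476)
(19735 + (A - 1*(-9734))) - 8644 = (19735 + (1476 - 1*(-9734))) - 8644 = (19735 + (1476 + 9734)) - 8644 = (19735 + 11210) - 8644 = 30945 - 8644 = 22301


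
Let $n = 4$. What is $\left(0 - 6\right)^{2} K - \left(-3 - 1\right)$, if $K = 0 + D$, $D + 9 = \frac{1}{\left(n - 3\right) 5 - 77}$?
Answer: $- \frac{641}{2} \approx -320.5$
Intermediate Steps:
$D = - \frac{649}{72}$ ($D = -9 + \frac{1}{\left(4 - 3\right) 5 - 77} = -9 + \frac{1}{1 \cdot 5 - 77} = -9 + \frac{1}{5 - 77} = -9 + \frac{1}{-72} = -9 - \frac{1}{72} = - \frac{649}{72} \approx -9.0139$)
$K = - \frac{649}{72}$ ($K = 0 - \frac{649}{72} = - \frac{649}{72} \approx -9.0139$)
$\left(0 - 6\right)^{2} K - \left(-3 - 1\right) = \left(0 - 6\right)^{2} \left(- \frac{649}{72}\right) - \left(-3 - 1\right) = \left(-6\right)^{2} \left(- \frac{649}{72}\right) - -4 = 36 \left(- \frac{649}{72}\right) + 4 = - \frac{649}{2} + 4 = - \frac{641}{2}$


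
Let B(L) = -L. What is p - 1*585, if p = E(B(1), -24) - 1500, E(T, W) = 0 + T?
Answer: -2086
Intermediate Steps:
E(T, W) = T
p = -1501 (p = -1*1 - 1500 = -1 - 1500 = -1501)
p - 1*585 = -1501 - 1*585 = -1501 - 585 = -2086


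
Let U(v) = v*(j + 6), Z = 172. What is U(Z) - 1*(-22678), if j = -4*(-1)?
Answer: 24398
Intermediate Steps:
j = 4
U(v) = 10*v (U(v) = v*(4 + 6) = v*10 = 10*v)
U(Z) - 1*(-22678) = 10*172 - 1*(-22678) = 1720 + 22678 = 24398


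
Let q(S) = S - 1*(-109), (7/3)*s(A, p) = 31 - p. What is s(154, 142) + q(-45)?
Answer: 115/7 ≈ 16.429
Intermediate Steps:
s(A, p) = 93/7 - 3*p/7 (s(A, p) = 3*(31 - p)/7 = 93/7 - 3*p/7)
q(S) = 109 + S (q(S) = S + 109 = 109 + S)
s(154, 142) + q(-45) = (93/7 - 3/7*142) + (109 - 45) = (93/7 - 426/7) + 64 = -333/7 + 64 = 115/7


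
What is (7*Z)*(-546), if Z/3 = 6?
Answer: -68796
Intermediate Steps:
Z = 18 (Z = 3*6 = 18)
(7*Z)*(-546) = (7*18)*(-546) = 126*(-546) = -68796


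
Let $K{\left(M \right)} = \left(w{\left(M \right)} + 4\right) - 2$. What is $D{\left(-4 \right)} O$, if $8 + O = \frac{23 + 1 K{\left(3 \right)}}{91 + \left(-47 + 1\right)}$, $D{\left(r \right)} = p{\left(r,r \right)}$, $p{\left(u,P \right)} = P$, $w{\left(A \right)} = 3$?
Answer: $\frac{1328}{45} \approx 29.511$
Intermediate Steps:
$K{\left(M \right)} = 5$ ($K{\left(M \right)} = \left(3 + 4\right) - 2 = 7 - 2 = 5$)
$D{\left(r \right)} = r$
$O = - \frac{332}{45}$ ($O = -8 + \frac{23 + 1 \cdot 5}{91 + \left(-47 + 1\right)} = -8 + \frac{23 + 5}{91 - 46} = -8 + \frac{28}{45} = - \frac{332}{45} \approx -7.3778$)
$D{\left(-4 \right)} O = \left(-4\right) \left(- \frac{332}{45}\right) = \frac{1328}{45}$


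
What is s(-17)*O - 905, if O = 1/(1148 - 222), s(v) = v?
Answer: -838047/926 ≈ -905.02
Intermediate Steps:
O = 1/926 ≈ 0.0010799
s(-17)*O - 905 = -17*1/926 - 905 = -17/926 - 905 = -838047/926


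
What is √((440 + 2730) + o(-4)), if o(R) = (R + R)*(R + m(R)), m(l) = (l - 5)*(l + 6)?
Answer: √3346 ≈ 57.845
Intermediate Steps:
m(l) = (-5 + l)*(6 + l)
o(R) = 2*R*(-30 + R² + 2*R) (o(R) = (R + R)*(R + (-30 + R + R²)) = (2*R)*(-30 + R² + 2*R) = 2*R*(-30 + R² + 2*R))
√((440 + 2730) + o(-4)) = √((440 + 2730) + 2*(-4)*(-30 + (-4)² + 2*(-4))) = √(3170 + 2*(-4)*(-30 + 16 - 8)) = √(3170 + 2*(-4)*(-22)) = √(3170 + 176) = √3346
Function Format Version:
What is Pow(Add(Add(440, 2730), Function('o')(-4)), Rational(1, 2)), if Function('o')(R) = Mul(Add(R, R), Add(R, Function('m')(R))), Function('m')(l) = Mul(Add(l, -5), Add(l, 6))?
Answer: Pow(3346, Rational(1, 2)) ≈ 57.845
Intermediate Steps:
Function('m')(l) = Mul(Add(-5, l), Add(6, l))
Function('o')(R) = Mul(2, R, Add(-30, Pow(R, 2), Mul(2, R))) (Function('o')(R) = Mul(Add(R, R), Add(R, Add(-30, R, Pow(R, 2)))) = Mul(Mul(2, R), Add(-30, Pow(R, 2), Mul(2, R))) = Mul(2, R, Add(-30, Pow(R, 2), Mul(2, R))))
Pow(Add(Add(440, 2730), Function('o')(-4)), Rational(1, 2)) = Pow(Add(Add(440, 2730), Mul(2, -4, Add(-30, Pow(-4, 2), Mul(2, -4)))), Rational(1, 2)) = Pow(Add(3170, Mul(2, -4, Add(-30, 16, -8))), Rational(1, 2)) = Pow(Add(3170, Mul(2, -4, -22)), Rational(1, 2)) = Pow(Add(3170, 176), Rational(1, 2)) = Pow(3346, Rational(1, 2))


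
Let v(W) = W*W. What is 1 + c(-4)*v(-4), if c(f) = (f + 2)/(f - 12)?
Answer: 3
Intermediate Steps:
c(f) = (2 + f)/(-12 + f)
v(W) = W²
1 + c(-4)*v(-4) = 1 + ((2 - 4)/(-12 - 4))*(-4)² = 1 + (-2/(-16))*16 = 1 - 1/16*(-2)*16 = 1 + (⅛)*16 = 1 + 2 = 3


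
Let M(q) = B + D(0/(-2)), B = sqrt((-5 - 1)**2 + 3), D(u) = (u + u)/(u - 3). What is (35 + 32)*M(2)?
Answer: 67*sqrt(39) ≈ 418.42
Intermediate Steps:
D(u) = 2*u/(-3 + u) (D(u) = (2*u)/(-3 + u) = 2*u/(-3 + u))
B = sqrt(39) (B = sqrt((-6)**2 + 3) = sqrt(36 + 3) = sqrt(39) ≈ 6.2450)
M(q) = sqrt(39) (M(q) = sqrt(39) + 2*(0/(-2))/(-3 + 0/(-2)) = sqrt(39) + 2*(0*(-1/2))/(-3 + 0*(-1/2)) = sqrt(39) + 2*0/(-3 + 0) = sqrt(39) + 2*0/(-3) = sqrt(39) + 2*0*(-1/3) = sqrt(39) + 0 = sqrt(39))
(35 + 32)*M(2) = (35 + 32)*sqrt(39) = 67*sqrt(39)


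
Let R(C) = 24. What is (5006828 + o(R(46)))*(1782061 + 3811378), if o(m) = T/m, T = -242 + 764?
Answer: 112022034635161/4 ≈ 2.8006e+13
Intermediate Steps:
T = 522
o(m) = 522/m
(5006828 + o(R(46)))*(1782061 + 3811378) = (5006828 + 522/24)*(1782061 + 3811378) = (5006828 + 522*(1/24))*5593439 = (5006828 + 87/4)*5593439 = (20027399/4)*5593439 = 112022034635161/4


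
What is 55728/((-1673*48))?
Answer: -1161/1673 ≈ -0.69396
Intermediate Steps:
55728/((-1673*48)) = 55728/(-80304) = 55728*(-1/80304) = -1161/1673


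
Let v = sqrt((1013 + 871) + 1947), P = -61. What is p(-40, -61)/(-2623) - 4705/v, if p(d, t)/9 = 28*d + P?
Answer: 10629/2623 - 4705*sqrt(3831)/3831 ≈ -71.964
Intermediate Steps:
v = sqrt(3831) (v = sqrt(1884 + 1947) = sqrt(3831) ≈ 61.895)
p(d, t) = -549 + 252*d (p(d, t) = 9*(28*d - 61) = 9*(-61 + 28*d) = -549 + 252*d)
p(-40, -61)/(-2623) - 4705/v = (-549 + 252*(-40))/(-2623) - 4705*sqrt(3831)/3831 = (-549 - 10080)*(-1/2623) - 4705*sqrt(3831)/3831 = -10629*(-1/2623) - 4705*sqrt(3831)/3831 = 10629/2623 - 4705*sqrt(3831)/3831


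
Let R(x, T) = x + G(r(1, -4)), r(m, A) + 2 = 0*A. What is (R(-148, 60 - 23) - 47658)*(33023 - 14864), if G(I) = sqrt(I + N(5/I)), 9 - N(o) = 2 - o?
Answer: -868109154 + 18159*sqrt(10)/2 ≈ -8.6808e+8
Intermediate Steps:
N(o) = 7 + o (N(o) = 9 - (2 - o) = 9 + (-2 + o) = 7 + o)
r(m, A) = -2 (r(m, A) = -2 + 0*A = -2 + 0 = -2)
G(I) = sqrt(7 + I + 5/I) (G(I) = sqrt(I + (7 + 5/I)) = sqrt(7 + I + 5/I))
R(x, T) = x + sqrt(10)/2 (R(x, T) = x + sqrt(7 - 2 + 5/(-2)) = x + sqrt(7 - 2 + 5*(-1/2)) = x + sqrt(7 - 2 - 5/2) = x + sqrt(5/2) = x + sqrt(10)/2)
(R(-148, 60 - 23) - 47658)*(33023 - 14864) = ((-148 + sqrt(10)/2) - 47658)*(33023 - 14864) = (-47806 + sqrt(10)/2)*18159 = -868109154 + 18159*sqrt(10)/2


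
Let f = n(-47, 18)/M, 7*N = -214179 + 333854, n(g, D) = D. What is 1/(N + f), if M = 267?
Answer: 623/10651117 ≈ 5.8492e-5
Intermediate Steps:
N = 119675/7 (N = (-214179 + 333854)/7 = (1/7)*119675 = 119675/7 ≈ 17096.)
f = 6/89 (f = 18/267 = (1/267)*18 = 6/89 ≈ 0.067416)
1/(N + f) = 1/(119675/7 + 6/89) = 1/(10651117/623) = 623/10651117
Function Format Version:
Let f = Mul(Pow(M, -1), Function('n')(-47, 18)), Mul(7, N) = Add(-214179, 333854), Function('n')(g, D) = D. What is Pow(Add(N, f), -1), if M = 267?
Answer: Rational(623, 10651117) ≈ 5.8492e-5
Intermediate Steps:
N = Rational(119675, 7) (N = Mul(Rational(1, 7), Add(-214179, 333854)) = Mul(Rational(1, 7), 119675) = Rational(119675, 7) ≈ 17096.)
f = Rational(6, 89) (f = Mul(Pow(267, -1), 18) = Mul(Rational(1, 267), 18) = Rational(6, 89) ≈ 0.067416)
Pow(Add(N, f), -1) = Pow(Add(Rational(119675, 7), Rational(6, 89)), -1) = Pow(Rational(10651117, 623), -1) = Rational(623, 10651117)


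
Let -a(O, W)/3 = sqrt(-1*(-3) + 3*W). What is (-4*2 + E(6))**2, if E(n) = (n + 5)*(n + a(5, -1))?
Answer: 3364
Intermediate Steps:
a(O, W) = -3*sqrt(3 + 3*W) (a(O, W) = -3*sqrt(-1*(-3) + 3*W) = -3*sqrt(3 + 3*W))
E(n) = n*(5 + n) (E(n) = (n + 5)*(n - 3*sqrt(3 + 3*(-1))) = (5 + n)*(n - 3*sqrt(3 - 3)) = (5 + n)*(n - 3*sqrt(0)) = (5 + n)*(n - 3*0) = (5 + n)*(n + 0) = (5 + n)*n = n*(5 + n))
(-4*2 + E(6))**2 = (-4*2 + 6*(5 + 6))**2 = (-8 + 6*11)**2 = (-8 + 66)**2 = 58**2 = 3364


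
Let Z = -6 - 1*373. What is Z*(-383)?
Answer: 145157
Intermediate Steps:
Z = -379 (Z = -6 - 373 = -379)
Z*(-383) = -379*(-383) = 145157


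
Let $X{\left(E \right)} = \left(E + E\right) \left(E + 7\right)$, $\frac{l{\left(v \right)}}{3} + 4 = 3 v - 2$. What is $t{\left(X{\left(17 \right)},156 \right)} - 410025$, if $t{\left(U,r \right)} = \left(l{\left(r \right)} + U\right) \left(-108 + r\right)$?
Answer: $-304329$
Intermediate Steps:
$l{\left(v \right)} = -18 + 9 v$ ($l{\left(v \right)} = -12 + 3 \left(3 v - 2\right) = -12 + 3 \left(-2 + 3 v\right) = -12 + \left(-6 + 9 v\right) = -18 + 9 v$)
$X{\left(E \right)} = 2 E \left(7 + E\right)$
$t{\left(U,r \right)} = \left(-108 + r\right) \left(-18 + U + 9 r\right)$ ($t{\left(U,r \right)} = \left(\left(-18 + 9 r\right) + U\right) \left(-108 + r\right) = \left(-18 + U + 9 r\right) \left(-108 + r\right) = \left(-108 + r\right) \left(-18 + U + 9 r\right)$)
$t{\left(X{\left(17 \right)},156 \right)} - 410025 = \left(1944 - 154440 - 108 \cdot 2 \cdot 17 \left(7 + 17\right) + 9 \cdot 156^{2} + 2 \cdot 17 \left(7 + 17\right) 156\right) - 410025 = \left(1944 - 154440 - 108 \cdot 2 \cdot 17 \cdot 24 + 9 \cdot 24336 + 2 \cdot 17 \cdot 24 \cdot 156\right) - 410025 = \left(1944 - 154440 - 88128 + 219024 + 816 \cdot 156\right) - 410025 = \left(1944 - 154440 - 88128 + 219024 + 127296\right) - 410025 = 105696 - 410025 = -304329$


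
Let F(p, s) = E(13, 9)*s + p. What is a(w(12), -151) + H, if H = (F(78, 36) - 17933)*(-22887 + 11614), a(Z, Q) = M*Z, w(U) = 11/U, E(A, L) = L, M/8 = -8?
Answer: 592880713/3 ≈ 1.9763e+8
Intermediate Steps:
M = -64 (M = 8*(-8) = -64)
F(p, s) = p + 9*s (F(p, s) = 9*s + p = p + 9*s)
a(Z, Q) = -64*Z
H = 197626963 (H = ((78 + 9*36) - 17933)*(-22887 + 11614) = ((78 + 324) - 17933)*(-11273) = (402 - 17933)*(-11273) = -17531*(-11273) = 197626963)
a(w(12), -151) + H = -704/12 + 197626963 = -64*11/12 + 197626963 = -176/3 + 197626963 = 592880713/3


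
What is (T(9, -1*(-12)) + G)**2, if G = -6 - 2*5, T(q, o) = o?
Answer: 16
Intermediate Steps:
G = -16 (G = -6 - 10 = -16)
(T(9, -1*(-12)) + G)**2 = (-1*(-12) - 16)**2 = (12 - 16)**2 = (-4)**2 = 16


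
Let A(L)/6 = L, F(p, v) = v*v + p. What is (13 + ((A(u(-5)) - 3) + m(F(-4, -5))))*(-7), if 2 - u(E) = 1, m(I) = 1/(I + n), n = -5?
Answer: -1799/16 ≈ -112.44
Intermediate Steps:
F(p, v) = p + v**2 (F(p, v) = v**2 + p = p + v**2)
m(I) = 1/(-5 + I) (m(I) = 1/(I - 5) = 1/(-5 + I))
u(E) = 1 (u(E) = 2 - 1*1 = 2 - 1 = 1)
A(L) = 6*L
(13 + ((A(u(-5)) - 3) + m(F(-4, -5))))*(-7) = (13 + ((6*1 - 3) + 1/(-5 + (-4 + (-5)**2))))*(-7) = (13 + ((6 - 3) + 1/(-5 + (-4 + 25))))*(-7) = (13 + (3 + 1/(-5 + 21)))*(-7) = (13 + (3 + 1/16))*(-7) = (13 + 49/16)*(-7) = (257/16)*(-7) = -1799/16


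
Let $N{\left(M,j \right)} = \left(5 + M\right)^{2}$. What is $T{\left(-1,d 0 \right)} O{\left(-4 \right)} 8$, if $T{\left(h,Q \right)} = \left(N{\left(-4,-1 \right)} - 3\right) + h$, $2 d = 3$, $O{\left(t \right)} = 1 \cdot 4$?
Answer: $-96$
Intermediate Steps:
$O{\left(t \right)} = 4$
$d = \frac{3}{2}$ ($d = \frac{1}{2} \cdot 3 = \frac{3}{2} \approx 1.5$)
$T{\left(h,Q \right)} = -2 + h$ ($T{\left(h,Q \right)} = \left(\left(5 - 4\right)^{2} - 3\right) + h = \left(1^{2} - 3\right) + h = \left(1 - 3\right) + h = -2 + h$)
$T{\left(-1,d 0 \right)} O{\left(-4 \right)} 8 = \left(-2 - 1\right) 4 \cdot 8 = \left(-3\right) 4 \cdot 8 = \left(-12\right) 8 = -96$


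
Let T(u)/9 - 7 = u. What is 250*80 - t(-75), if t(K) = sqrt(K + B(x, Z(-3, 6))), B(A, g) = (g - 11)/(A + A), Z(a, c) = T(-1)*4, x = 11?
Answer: 20000 - 17*I*sqrt(110)/22 ≈ 20000.0 - 8.1044*I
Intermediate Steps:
T(u) = 63 + 9*u
Z(a, c) = 216 (Z(a, c) = (63 + 9*(-1))*4 = (63 - 9)*4 = 54*4 = 216)
B(A, g) = (-11 + g)/(2*A) (B(A, g) = (-11 + g)/((2*A)) = (-11 + g)*(1/(2*A)) = (-11 + g)/(2*A))
t(K) = sqrt(205/22 + K) (t(K) = sqrt(K + (1/2)*(-11 + 216)/11) = sqrt(K + (1/2)*(1/11)*205) = sqrt(K + 205/22) = sqrt(205/22 + K))
250*80 - t(-75) = 250*80 - sqrt(4510 + 484*(-75))/22 = 20000 - sqrt(4510 - 36300)/22 = 20000 - sqrt(-31790)/22 = 20000 - 17*I*sqrt(110)/22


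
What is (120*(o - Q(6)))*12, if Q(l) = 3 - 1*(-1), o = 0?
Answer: -5760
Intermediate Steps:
Q(l) = 4 (Q(l) = 3 + 1 = 4)
(120*(o - Q(6)))*12 = (120*(0 - 1*4))*12 = (120*(0 - 4))*12 = (120*(-4))*12 = -480*12 = -5760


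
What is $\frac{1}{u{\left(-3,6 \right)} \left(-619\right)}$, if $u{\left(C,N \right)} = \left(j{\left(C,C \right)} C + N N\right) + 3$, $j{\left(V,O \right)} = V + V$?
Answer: $- \frac{1}{35283} \approx -2.8342 \cdot 10^{-5}$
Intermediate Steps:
$j{\left(V,O \right)} = 2 V$
$u{\left(C,N \right)} = 3 + N^{2} + 2 C^{2}$ ($u{\left(C,N \right)} = \left(2 C C + N N\right) + 3 = \left(2 C^{2} + N^{2}\right) + 3 = \left(N^{2} + 2 C^{2}\right) + 3 = 3 + N^{2} + 2 C^{2}$)
$\frac{1}{u{\left(-3,6 \right)} \left(-619\right)} = \frac{1}{\left(3 + 6^{2} + 2 \left(-3\right)^{2}\right) \left(-619\right)} = \frac{1}{\left(3 + 36 + 2 \cdot 9\right) \left(-619\right)} = \frac{1}{\left(3 + 36 + 18\right) \left(-619\right)} = \frac{1}{57 \left(-619\right)} = \frac{1}{-35283} = - \frac{1}{35283}$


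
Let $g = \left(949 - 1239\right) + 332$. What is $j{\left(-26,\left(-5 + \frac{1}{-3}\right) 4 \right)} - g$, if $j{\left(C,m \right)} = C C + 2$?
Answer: $636$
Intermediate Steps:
$j{\left(C,m \right)} = 2 + C^{2}$ ($j{\left(C,m \right)} = C^{2} + 2 = 2 + C^{2}$)
$g = 42$ ($g = -290 + 332 = 42$)
$j{\left(-26,\left(-5 + \frac{1}{-3}\right) 4 \right)} - g = \left(2 + \left(-26\right)^{2}\right) - 42 = \left(2 + 676\right) - 42 = 678 - 42 = 636$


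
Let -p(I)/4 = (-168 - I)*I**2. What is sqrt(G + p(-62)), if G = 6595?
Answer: sqrt(1636451) ≈ 1279.2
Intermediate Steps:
p(I) = -4*I**2*(-168 - I) (p(I) = -4*(-168 - I)*I**2 = -4*I**2*(-168 - I))
sqrt(G + p(-62)) = sqrt(6595 + 4*(-62)**2*(168 - 62)) = sqrt(6595 + 4*3844*106) = sqrt(6595 + 1629856) = sqrt(1636451)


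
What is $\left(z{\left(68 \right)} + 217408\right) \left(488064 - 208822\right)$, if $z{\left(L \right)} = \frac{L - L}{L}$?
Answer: $60709444736$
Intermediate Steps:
$z{\left(L \right)} = 0$ ($z{\left(L \right)} = \frac{0}{L} = 0$)
$\left(z{\left(68 \right)} + 217408\right) \left(488064 - 208822\right) = \left(0 + 217408\right) \left(488064 - 208822\right) = 217408 \cdot 279242 = 60709444736$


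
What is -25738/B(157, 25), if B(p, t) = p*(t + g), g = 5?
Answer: -12869/2355 ≈ -5.4645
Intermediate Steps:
B(p, t) = p*(5 + t) (B(p, t) = p*(t + 5) = p*(5 + t))
-25738/B(157, 25) = -25738*1/(157*(5 + 25)) = -25738/(157*30) = -25738/4710 = -25738*1/4710 = -12869/2355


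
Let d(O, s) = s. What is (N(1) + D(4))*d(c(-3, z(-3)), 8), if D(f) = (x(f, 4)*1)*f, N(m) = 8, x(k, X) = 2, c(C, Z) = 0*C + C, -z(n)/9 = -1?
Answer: 128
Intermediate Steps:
z(n) = 9 (z(n) = -9*(-1) = 9)
c(C, Z) = C (c(C, Z) = 0 + C = C)
D(f) = 2*f (D(f) = (2*1)*f = 2*f)
(N(1) + D(4))*d(c(-3, z(-3)), 8) = (8 + 2*4)*8 = (8 + 8)*8 = 16*8 = 128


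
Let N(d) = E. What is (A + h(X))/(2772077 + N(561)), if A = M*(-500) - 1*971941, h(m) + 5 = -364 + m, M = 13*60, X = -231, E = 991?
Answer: -1362541/2773068 ≈ -0.49135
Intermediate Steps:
M = 780
h(m) = -369 + m (h(m) = -5 + (-364 + m) = -369 + m)
N(d) = 991
A = -1361941 (A = 780*(-500) - 1*971941 = -390000 - 971941 = -1361941)
(A + h(X))/(2772077 + N(561)) = (-1361941 + (-369 - 231))/(2772077 + 991) = (-1361941 - 600)/2773068 = -1362541*1/2773068 = -1362541/2773068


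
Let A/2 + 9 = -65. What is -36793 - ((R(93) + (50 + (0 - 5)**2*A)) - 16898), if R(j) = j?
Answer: -16338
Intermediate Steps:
A = -148 (A = -18 + 2*(-65) = -18 - 130 = -148)
-36793 - ((R(93) + (50 + (0 - 5)**2*A)) - 16898) = -36793 - ((93 + (50 + (0 - 5)**2*(-148))) - 16898) = -36793 - ((93 + (50 + (-5)**2*(-148))) - 16898) = -36793 - ((93 + (50 + 25*(-148))) - 16898) = -36793 - ((93 + (50 - 3700)) - 16898) = -36793 - ((93 - 3650) - 16898) = -36793 - (-3557 - 16898) = -36793 - 1*(-20455) = -36793 + 20455 = -16338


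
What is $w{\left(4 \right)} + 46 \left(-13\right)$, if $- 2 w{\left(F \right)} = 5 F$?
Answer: $-608$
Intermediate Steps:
$w{\left(F \right)} = - \frac{5 F}{2}$
$w{\left(4 \right)} + 46 \left(-13\right) = \left(- \frac{5}{2}\right) 4 + 46 \left(-13\right) = -10 - 598 = -608$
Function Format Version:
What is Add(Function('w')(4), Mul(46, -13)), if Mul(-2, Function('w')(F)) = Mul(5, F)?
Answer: -608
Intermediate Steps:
Function('w')(F) = Mul(Rational(-5, 2), F) (Function('w')(F) = Mul(Rational(-1, 2), Mul(5, F)) = Mul(Rational(-5, 2), F))
Add(Function('w')(4), Mul(46, -13)) = Add(Mul(Rational(-5, 2), 4), Mul(46, -13)) = Add(-10, -598) = -608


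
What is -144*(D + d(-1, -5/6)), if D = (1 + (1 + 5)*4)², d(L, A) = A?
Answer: -89880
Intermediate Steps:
D = 625 (D = (1 + 6*4)² = (1 + 24)² = 25² = 625)
-144*(D + d(-1, -5/6)) = -144*(625 - 5/6) = -144*(625 - 5*⅙) = -144*(625 - ⅚) = -144*3745/6 = -89880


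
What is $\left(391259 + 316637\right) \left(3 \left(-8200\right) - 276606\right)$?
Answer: $-213222522576$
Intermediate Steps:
$\left(391259 + 316637\right) \left(3 \left(-8200\right) - 276606\right) = 707896 \left(-24600 - 276606\right) = 707896 \left(-301206\right) = -213222522576$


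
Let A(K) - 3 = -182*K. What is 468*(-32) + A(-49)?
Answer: -6055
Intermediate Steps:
A(K) = 3 - 182*K
468*(-32) + A(-49) = 468*(-32) + (3 - 182*(-49)) = -14976 + (3 + 8918) = -14976 + 8921 = -6055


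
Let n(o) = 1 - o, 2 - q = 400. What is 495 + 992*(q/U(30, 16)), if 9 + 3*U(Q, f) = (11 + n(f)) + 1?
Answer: 99199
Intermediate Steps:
q = -398 (q = 2 - 1*400 = 2 - 400 = -398)
U(Q, f) = 4/3 - f/3 (U(Q, f) = -3 + ((11 + (1 - f)) + 1)/3 = -3 + ((12 - f) + 1)/3 = -3 + (13 - f)/3 = -3 + (13/3 - f/3) = 4/3 - f/3)
495 + 992*(q/U(30, 16)) = 495 + 992*(-398/(4/3 - ⅓*16)) = 495 + 992*(-398/(4/3 - 16/3)) = 495 + 992*(-398/(-4)) = 495 + 992*(-398*(-¼)) = 495 + 992*(199/2) = 495 + 98704 = 99199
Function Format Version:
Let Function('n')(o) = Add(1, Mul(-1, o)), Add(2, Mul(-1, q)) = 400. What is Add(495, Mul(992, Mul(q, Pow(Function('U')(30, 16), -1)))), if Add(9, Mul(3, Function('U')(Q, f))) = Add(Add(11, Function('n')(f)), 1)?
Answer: 99199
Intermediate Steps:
q = -398 (q = Add(2, Mul(-1, 400)) = Add(2, -400) = -398)
Function('U')(Q, f) = Add(Rational(4, 3), Mul(Rational(-1, 3), f)) (Function('U')(Q, f) = Add(-3, Mul(Rational(1, 3), Add(Add(11, Add(1, Mul(-1, f))), 1))) = Add(-3, Mul(Rational(1, 3), Add(Add(12, Mul(-1, f)), 1))) = Add(-3, Mul(Rational(1, 3), Add(13, Mul(-1, f)))) = Add(-3, Add(Rational(13, 3), Mul(Rational(-1, 3), f))) = Add(Rational(4, 3), Mul(Rational(-1, 3), f)))
Add(495, Mul(992, Mul(q, Pow(Function('U')(30, 16), -1)))) = Add(495, Mul(992, Mul(-398, Pow(Add(Rational(4, 3), Mul(Rational(-1, 3), 16)), -1)))) = Add(495, Mul(992, Mul(-398, Pow(Add(Rational(4, 3), Rational(-16, 3)), -1)))) = Add(495, Mul(992, Mul(-398, Pow(-4, -1)))) = Add(495, Mul(992, Mul(-398, Rational(-1, 4)))) = Add(495, Mul(992, Rational(199, 2))) = Add(495, 98704) = 99199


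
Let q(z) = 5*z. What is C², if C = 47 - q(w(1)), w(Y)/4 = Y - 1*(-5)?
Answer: 5329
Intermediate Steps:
w(Y) = 20 + 4*Y (w(Y) = 4*(Y - 1*(-5)) = 4*(Y + 5) = 4*(5 + Y) = 20 + 4*Y)
C = -73 (C = 47 - 5*(20 + 4*1) = 47 - 5*(20 + 4) = 47 - 5*24 = 47 - 1*120 = 47 - 120 = -73)
C² = (-73)² = 5329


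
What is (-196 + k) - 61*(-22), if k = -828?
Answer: 318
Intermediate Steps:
(-196 + k) - 61*(-22) = (-196 - 828) - 61*(-22) = -1024 + 1342 = 318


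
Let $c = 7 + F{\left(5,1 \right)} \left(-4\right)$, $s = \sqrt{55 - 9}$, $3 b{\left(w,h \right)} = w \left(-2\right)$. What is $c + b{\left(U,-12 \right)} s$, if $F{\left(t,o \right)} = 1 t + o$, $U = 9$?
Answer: $-17 - 6 \sqrt{46} \approx -57.694$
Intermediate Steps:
$F{\left(t,o \right)} = o + t$ ($F{\left(t,o \right)} = t + o = o + t$)
$b{\left(w,h \right)} = - \frac{2 w}{3}$ ($b{\left(w,h \right)} = \frac{w \left(-2\right)}{3} = \frac{\left(-2\right) w}{3} = - \frac{2 w}{3}$)
$s = \sqrt{46} \approx 6.7823$
$c = -17$ ($c = 7 + \left(1 + 5\right) \left(-4\right) = 7 + 6 \left(-4\right) = 7 - 24 = -17$)
$c + b{\left(U,-12 \right)} s = -17 + \left(- \frac{2}{3}\right) 9 \sqrt{46} = -17 - 6 \sqrt{46}$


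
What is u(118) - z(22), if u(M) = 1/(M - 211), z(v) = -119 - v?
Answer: 13112/93 ≈ 140.99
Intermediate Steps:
u(M) = 1/(-211 + M)
u(118) - z(22) = 1/(-211 + 118) - (-119 - 1*22) = 1/(-93) - (-119 - 22) = -1/93 - 1*(-141) = -1/93 + 141 = 13112/93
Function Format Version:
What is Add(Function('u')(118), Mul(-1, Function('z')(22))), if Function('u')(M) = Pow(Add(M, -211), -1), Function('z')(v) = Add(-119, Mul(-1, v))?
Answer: Rational(13112, 93) ≈ 140.99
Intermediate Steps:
Function('u')(M) = Pow(Add(-211, M), -1)
Add(Function('u')(118), Mul(-1, Function('z')(22))) = Add(Pow(Add(-211, 118), -1), Mul(-1, Add(-119, Mul(-1, 22)))) = Add(Pow(-93, -1), Mul(-1, Add(-119, -22))) = Add(Rational(-1, 93), Mul(-1, -141)) = Add(Rational(-1, 93), 141) = Rational(13112, 93)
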